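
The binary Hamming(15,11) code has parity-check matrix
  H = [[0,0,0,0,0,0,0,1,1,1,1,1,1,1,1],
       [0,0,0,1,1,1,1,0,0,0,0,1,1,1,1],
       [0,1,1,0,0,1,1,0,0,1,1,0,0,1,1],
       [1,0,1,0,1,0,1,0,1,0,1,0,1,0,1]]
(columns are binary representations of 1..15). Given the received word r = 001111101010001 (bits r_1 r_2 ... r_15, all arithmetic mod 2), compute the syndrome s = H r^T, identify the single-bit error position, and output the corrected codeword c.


s = (1, 1, 1, 0)^T, error position = 14, corrected codeword c = 001111101010011

Compute s = H r^T mod 2 one row at a time:
  s_1 = 0 + 1 + 0 + 1 + 0 + 0 + 0 + 1 = 3 ≡ 1 (mod 2).
  s_2 = 1 + 1 + 1 + 1 + 0 + 0 + 0 + 1 = 5 ≡ 1 (mod 2).
  s_3 = 0 + 1 + 1 + 1 + 0 + 1 + 0 + 1 = 5 ≡ 1 (mod 2).
  s_4 = 0 + 1 + 1 + 1 + 1 + 1 + 0 + 1 = 6 ≡ 0 (mod 2).
s = (1, 1, 1, 0)^T — this equals column 14 of H (binary 1110), so error is at position 14.
Correct: flip bit 14 of r = 001111101010001 to get c = 001111101010011.


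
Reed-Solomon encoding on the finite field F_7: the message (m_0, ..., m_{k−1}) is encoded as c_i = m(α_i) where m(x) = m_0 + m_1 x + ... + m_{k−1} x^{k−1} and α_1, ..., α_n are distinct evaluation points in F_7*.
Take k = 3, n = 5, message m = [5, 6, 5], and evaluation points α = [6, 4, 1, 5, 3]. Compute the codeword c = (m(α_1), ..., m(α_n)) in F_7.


c = [4, 4, 2, 6, 5]

Message polynomial: m(x) = 5 + 6·x + 5·x^2 (mod 7).
For each evaluation point α_i, compute m(α_i) mod 7:
  α_1 = 6: Horner steps 5 → 1 → 4, so m(6) = 4.
  α_2 = 4: Horner steps 5 → 5 → 4, so m(4) = 4.
  α_3 = 1: Horner steps 5 → 4 → 2, so m(1) = 2.
  α_4 = 5: Horner steps 5 → 3 → 6, so m(5) = 6.
  α_5 = 3: Horner steps 5 → 0 → 5, so m(3) = 5.
Codeword c = [4, 4, 2, 6, 5] ∈ F_7^5.


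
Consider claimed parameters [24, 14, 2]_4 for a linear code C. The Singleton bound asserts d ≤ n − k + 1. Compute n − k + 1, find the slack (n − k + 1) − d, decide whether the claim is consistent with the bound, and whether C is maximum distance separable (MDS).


Singleton RHS = n − k + 1 = 11, slack = 9, bound satisfied, not MDS.

Singleton bound: d ≤ n − k + 1.
Here n = 24, k = 14, so n − k + 1 = 11.
Given d = 2, check d ≤ 11: YES.
Slack = (n − k + 1) − d = 9.
The code is NOT MDS (slack = 9 > 0).
Description: the claimed parameters are [24, 14, 2]_4; such a code would be non-MDS.


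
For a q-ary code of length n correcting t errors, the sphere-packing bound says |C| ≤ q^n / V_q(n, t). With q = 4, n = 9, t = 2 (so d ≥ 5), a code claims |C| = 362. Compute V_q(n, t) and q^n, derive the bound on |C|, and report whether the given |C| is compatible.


V_q(n, t) = 352, q^n = 262144, Hamming bound = 744, |C| = 362 ≤ bound (satisfied).

Step 1: Compute V_q(n, t) = Σ_{j=0}^2 C(n, j) (q−1)^j.
  j = 0: C(9,0)·(3)^0 = 1·1 = 1.
  j = 1: C(9,1)·(3)^1 = 9·3 = 27.
  j = 2: C(9,2)·(3)^2 = 36·9 = 324.
  V_q(n, t) = 1 + 27 + 324 = 352.
Step 2: q^n = 4^9 = 262144.
Step 3: Hamming bound ⌊q^n / V_q(n,t)⌋ = ⌊262144/352⌋ = 744.
Step 4: Compare |C| = 362 to 744: satisfied.
The claimed |C| lies below the Hamming bound.


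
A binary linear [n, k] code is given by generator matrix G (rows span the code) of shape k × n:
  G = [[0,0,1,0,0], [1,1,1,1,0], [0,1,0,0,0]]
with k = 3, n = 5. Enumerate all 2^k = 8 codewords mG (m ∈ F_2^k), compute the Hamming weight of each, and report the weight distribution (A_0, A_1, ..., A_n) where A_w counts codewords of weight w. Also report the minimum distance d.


Weight distribution: A_0 = 1, A_1 = 2, A_2 = 2, A_3 = 2, A_4 = 1. Minimum distance d = 1.

Enumerate all 2^3 = 8 messages m ∈ F_2^3.
For each, compute codeword c = mG in F_2^5, then tally its weight.
  m = 000 → c = 00000, weight = 0.
  m = 100 → c = 00100, weight = 1.
  m = 010 → c = 11110, weight = 4.
  m = 110 → c = 11010, weight = 3.
  m = 001 → c = 01000, weight = 1.
  m = 101 → c = 01100, weight = 2.
  m = 011 → c = 10110, weight = 3.
  m = 111 → c = 10010, weight = 2.
Tally weights:
  weight 0: 1 codewords.
  weight 1: 2 codewords.
  weight 2: 2 codewords.
  weight 3: 2 codewords.
  weight 4: 1 codewords.
Minimum distance d = smallest w > 0 with A_w > 0 = 1.
Sanity: Σ A_w = 8 = 2^3 = 8 ✓.


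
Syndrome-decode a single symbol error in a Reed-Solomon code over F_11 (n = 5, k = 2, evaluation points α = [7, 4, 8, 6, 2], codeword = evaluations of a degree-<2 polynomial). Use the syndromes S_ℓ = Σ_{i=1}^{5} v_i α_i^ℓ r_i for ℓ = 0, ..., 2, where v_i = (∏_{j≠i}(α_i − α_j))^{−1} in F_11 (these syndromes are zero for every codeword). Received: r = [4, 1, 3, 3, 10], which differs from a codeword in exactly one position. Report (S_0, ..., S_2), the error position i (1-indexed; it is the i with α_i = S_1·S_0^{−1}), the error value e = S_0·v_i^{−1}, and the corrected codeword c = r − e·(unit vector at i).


S = (5, 7, 1), error at position 3, error magnitude e = 9, c = [4, 1, 5, 3, 10].

Step 1: column multipliers v_i = (∏_{j≠i}(α_i − α_j))^{−1} mod 11.
  i = 1 (α = 7): (7−4)(7−8)(7−6)(7−2) = 3·(−1)·1·5 = −15 ≡ 7, so v_1 = 7^{−1} = 8 (mod 11).
  i = 2 (α = 4): (4−7)(4−8)(4−6)(4−2) = (−3)·(−4)·(−2)·2 = −48 ≡ 7, so v_2 = 7^{−1} = 8 (mod 11).
  i = 3 (α = 8): (8−7)(8−4)(8−6)(8−2) = 1·4·2·6 = 48 ≡ 4, so v_3 = 4^{−1} = 3 (mod 11).
  i = 4 (α = 6): (6−7)(6−4)(6−8)(6−2) = (−1)·2·(−2)·4 = 16 ≡ 5, so v_4 = 5^{−1} = 9 (mod 11).
  i = 5 (α = 2): (2−7)(2−4)(2−8)(2−6) = (−5)·(−2)·(−6)·(−4) = 240 ≡ 9, so v_5 = 9^{−1} = 5 (mod 11).
  v = [8, 8, 3, 9, 5].
Step 2: syndromes of r = [4, 1, 3, 3, 10] (all sums mod 11).
  S_0 = Σ v_i r_i = 8·4 + 8·1 + 3·3 + 9·3 + 5·10 = 126 ≡ 5.
  S_1 = Σ v_i α_i r_i = 8·7·4 + 8·4·1 + 3·8·3 + 9·6·3 + 5·2·10 = 590 ≡ 7.
  α_i^2 mod 11 = [5, 5, 9, 3, 4].
  S_2 = Σ v_i α_i^2 r_i = 8·5·4 + 8·5·1 + 3·9·3 + 9·3·3 + 5·4·10 = 562 ≡ 1.
  S = (5, 7, 1) ≠ 0, so r is not a codeword (an error is present).
Step 3: locate the error. For a single error e at position i, S_ℓ = v_i·e·α_i^ℓ, so α_err = S_1/S_0.
  S_0^{−1} = 5^{−1} = 9 (mod 11), so α_err = 7·9 = 63 ≡ 8 = α_3. Error position i = 3.
  Consistency check: S_2/S_1 = 1·8 = 8 ≡ 8 = α_err ✓ (single-error assumption holds).
Step 4: error magnitude e = S_0/v_3 = S_0·∏_{j≠3}(α_3 − α_j) = 5·4 = 20 ≡ 9 (mod 11).
Step 5: correct position 3: c_3 = r_3 − e = 3 − 9 ≡ 5 (mod 11). Hence c = [4, 1, 5, 3, 10].
  Check: interpolating c through the α_i gives m(x) = 8 + 1·x (degree < 2) with m(α_i) = c_i for every i, so c is indeed a codeword.


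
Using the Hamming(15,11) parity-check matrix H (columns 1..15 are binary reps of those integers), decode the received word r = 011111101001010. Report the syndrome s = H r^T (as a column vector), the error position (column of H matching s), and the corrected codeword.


s = (1, 0, 1, 0)^T, error position = 10, corrected codeword c = 011111101101010

Compute s = H r^T mod 2 one row at a time:
  s_1 = 0 + 1 + 0 + 0 + 1 + 0 + 1 + 0 = 3 ≡ 1 (mod 2).
  s_2 = 1 + 1 + 1 + 1 + 1 + 0 + 1 + 0 = 6 ≡ 0 (mod 2).
  s_3 = 1 + 1 + 1 + 1 + 0 + 0 + 1 + 0 = 5 ≡ 1 (mod 2).
  s_4 = 0 + 1 + 1 + 1 + 1 + 0 + 0 + 0 = 4 ≡ 0 (mod 2).
s = (1, 0, 1, 0)^T — this equals column 10 of H (binary 1010), so error is at position 10.
Correct: flip bit 10 of r = 011111101001010 to get c = 011111101101010.


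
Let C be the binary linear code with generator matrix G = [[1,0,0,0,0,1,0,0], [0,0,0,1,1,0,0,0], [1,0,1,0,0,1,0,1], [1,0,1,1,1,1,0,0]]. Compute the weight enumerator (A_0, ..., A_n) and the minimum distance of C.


Weight distribution: A_0 = 1, A_1 = 2, A_2 = 3, A_3 = 4, A_4 = 3, A_5 = 2, A_6 = 1. Minimum distance d = 1.

Enumerate all 2^4 = 16 messages m ∈ F_2^4.
For each, compute codeword c = mG in F_2^8, then tally its weight.
  m = 0000 → c = 00000000, weight = 0.
  m = 1000 → c = 10000100, weight = 2.
  m = 0100 → c = 00011000, weight = 2.
  m = 1100 → c = 10011100, weight = 4.
  m = 0010 → c = 10100101, weight = 4.
  m = 1010 → c = 00100001, weight = 2.
  m = 0110 → c = 10111101, weight = 6.
  m = 1110 → c = 00111001, weight = 4.
  m = 0001 → c = 10111100, weight = 5.
  m = 1001 → c = 00111000, weight = 3.
  m = 0101 → c = 10100100, weight = 3.
  m = 1101 → c = 00100000, weight = 1.
  m = 0011 → c = 00011001, weight = 3.
  m = 1011 → c = 10011101, weight = 5.
  m = 0111 → c = 00000001, weight = 1.
  m = 1111 → c = 10000101, weight = 3.
Tally weights:
  weight 0: 1 codewords.
  weight 1: 2 codewords.
  weight 2: 3 codewords.
  weight 3: 4 codewords.
  weight 4: 3 codewords.
  weight 5: 2 codewords.
  weight 6: 1 codewords.
Minimum distance d = smallest w > 0 with A_w > 0 = 1.
Sanity: Σ A_w = 16 = 2^4 = 16 ✓.


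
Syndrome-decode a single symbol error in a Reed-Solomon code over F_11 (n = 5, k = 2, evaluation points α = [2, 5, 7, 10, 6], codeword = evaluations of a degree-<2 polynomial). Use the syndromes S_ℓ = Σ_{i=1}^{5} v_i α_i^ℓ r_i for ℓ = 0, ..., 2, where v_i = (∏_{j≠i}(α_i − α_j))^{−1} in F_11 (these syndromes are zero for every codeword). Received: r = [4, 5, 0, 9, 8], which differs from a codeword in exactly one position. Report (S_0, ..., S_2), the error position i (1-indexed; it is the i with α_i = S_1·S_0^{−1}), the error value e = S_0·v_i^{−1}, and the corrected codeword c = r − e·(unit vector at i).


S = (9, 7, 3), error at position 1, error magnitude e = 8, c = [7, 5, 0, 9, 8].

Step 1: column multipliers v_i = (∏_{j≠i}(α_i − α_j))^{−1} mod 11.
  i = 1 (α = 2): (2−5)(2−7)(2−10)(2−6) = (−3)·(−5)·(−8)·(−4) = 480 ≡ 7, so v_1 = 7^{−1} = 8 (mod 11).
  i = 2 (α = 5): (5−2)(5−7)(5−10)(5−6) = 3·(−2)·(−5)·(−1) = −30 ≡ 3, so v_2 = 3^{−1} = 4 (mod 11).
  i = 3 (α = 7): (7−2)(7−5)(7−10)(7−6) = 5·2·(−3)·1 = −30 ≡ 3, so v_3 = 3^{−1} = 4 (mod 11).
  i = 4 (α = 10): (10−2)(10−5)(10−7)(10−6) = 8·5·3·4 = 480 ≡ 7, so v_4 = 7^{−1} = 8 (mod 11).
  i = 5 (α = 6): (6−2)(6−5)(6−7)(6−10) = 4·1·(−1)·(−4) = 16 ≡ 5, so v_5 = 5^{−1} = 9 (mod 11).
  v = [8, 4, 4, 8, 9].
Step 2: syndromes of r = [4, 5, 0, 9, 8] (all sums mod 11).
  S_0 = Σ v_i r_i = 8·4 + 4·5 + 4·0 + 8·9 + 9·8 = 196 ≡ 9.
  S_1 = Σ v_i α_i r_i = 8·2·4 + 4·5·5 + 4·7·0 + 8·10·9 + 9·6·8 = 1316 ≡ 7.
  α_i^2 mod 11 = [4, 3, 5, 1, 3].
  S_2 = Σ v_i α_i^2 r_i = 8·4·4 + 4·3·5 + 4·5·0 + 8·1·9 + 9·3·8 = 476 ≡ 3.
  S = (9, 7, 3) ≠ 0, so r is not a codeword (an error is present).
Step 3: locate the error. For a single error e at position i, S_ℓ = v_i·e·α_i^ℓ, so α_err = S_1/S_0.
  S_0^{−1} = 9^{−1} = 5 (mod 11), so α_err = 7·5 = 35 ≡ 2 = α_1. Error position i = 1.
  Consistency check: S_2/S_1 = 3·8 = 24 ≡ 2 = α_err ✓ (single-error assumption holds).
Step 4: error magnitude e = S_0/v_1 = S_0·∏_{j≠1}(α_1 − α_j) = 9·7 = 63 ≡ 8 (mod 11).
Step 5: correct position 1: c_1 = r_1 − e = 4 − 8 ≡ 7 (mod 11). Hence c = [7, 5, 0, 9, 8].
  Check: interpolating c through the α_i gives m(x) = 1 + 3·x (degree < 2) with m(α_i) = c_i for every i, so c is indeed a codeword.


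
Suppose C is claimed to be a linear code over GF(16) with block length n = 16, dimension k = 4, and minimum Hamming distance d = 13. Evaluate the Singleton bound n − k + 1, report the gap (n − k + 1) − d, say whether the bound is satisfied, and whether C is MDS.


Singleton RHS = n − k + 1 = 13, slack = 0, bound satisfied, MDS.

Singleton bound: d ≤ n − k + 1.
Here n = 16, k = 4, so n − k + 1 = 13.
Given d = 13, check d ≤ 13: YES.
Slack = (n − k + 1) − d = 0.
The code is MDS (slack = 0).
Description: the claimed parameters are [16, 4, 13]_16; such a code would be MDS (meets Singleton bound).


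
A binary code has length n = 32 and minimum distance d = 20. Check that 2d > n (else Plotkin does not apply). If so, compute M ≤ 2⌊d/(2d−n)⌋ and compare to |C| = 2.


Plotkin bound M ≤ 4; given |C| = 2 ≤ bound (satisfied).

Check applicability: 2d = 40, n = 32.
2d − n = 8 > 0, so Plotkin applies.
Compute d/(2d−n) = 20/8 ≈ 2.5000.
⌊d/(2d−n)⌋ = 2.
Plotkin bound: M ≤ 2·2 = 4.
Given |C| = 2, check: satisfied.
This |C| is below the Plotkin bound.


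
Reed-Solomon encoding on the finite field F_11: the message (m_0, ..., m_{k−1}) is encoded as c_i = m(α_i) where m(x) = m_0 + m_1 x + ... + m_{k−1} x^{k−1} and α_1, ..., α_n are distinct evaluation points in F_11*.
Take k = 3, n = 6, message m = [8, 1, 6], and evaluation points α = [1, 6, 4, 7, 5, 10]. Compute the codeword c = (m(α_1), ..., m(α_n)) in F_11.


c = [4, 10, 9, 1, 9, 2]

Message polynomial: m(x) = 8 + 1·x + 6·x^2 (mod 11).
For each evaluation point α_i, compute m(α_i) mod 11:
  α_1 = 1: Horner steps 6 → 7 → 4, so m(1) = 4.
  α_2 = 6: Horner steps 6 → 4 → 10, so m(6) = 10.
  α_3 = 4: Horner steps 6 → 3 → 9, so m(4) = 9.
  α_4 = 7: Horner steps 6 → 10 → 1, so m(7) = 1.
  α_5 = 5: Horner steps 6 → 9 → 9, so m(5) = 9.
  α_6 = 10: Horner steps 6 → 6 → 2, so m(10) = 2.
Codeword c = [4, 10, 9, 1, 9, 2] ∈ F_11^6.


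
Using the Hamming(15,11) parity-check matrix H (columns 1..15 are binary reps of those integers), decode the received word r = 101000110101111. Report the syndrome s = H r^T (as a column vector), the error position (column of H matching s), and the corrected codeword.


s = (0, 1, 1, 1)^T, error position = 7, corrected codeword c = 101000010101111

Compute s = H r^T mod 2 one row at a time:
  s_1 = 1 + 0 + 1 + 0 + 1 + 1 + 1 + 1 = 6 ≡ 0 (mod 2).
  s_2 = 0 + 0 + 0 + 1 + 1 + 1 + 1 + 1 = 5 ≡ 1 (mod 2).
  s_3 = 0 + 1 + 0 + 1 + 1 + 0 + 1 + 1 = 5 ≡ 1 (mod 2).
  s_4 = 1 + 1 + 0 + 1 + 0 + 0 + 1 + 1 = 5 ≡ 1 (mod 2).
s = (0, 1, 1, 1)^T — this equals column 7 of H (binary 0111), so error is at position 7.
Correct: flip bit 7 of r = 101000110101111 to get c = 101000010101111.


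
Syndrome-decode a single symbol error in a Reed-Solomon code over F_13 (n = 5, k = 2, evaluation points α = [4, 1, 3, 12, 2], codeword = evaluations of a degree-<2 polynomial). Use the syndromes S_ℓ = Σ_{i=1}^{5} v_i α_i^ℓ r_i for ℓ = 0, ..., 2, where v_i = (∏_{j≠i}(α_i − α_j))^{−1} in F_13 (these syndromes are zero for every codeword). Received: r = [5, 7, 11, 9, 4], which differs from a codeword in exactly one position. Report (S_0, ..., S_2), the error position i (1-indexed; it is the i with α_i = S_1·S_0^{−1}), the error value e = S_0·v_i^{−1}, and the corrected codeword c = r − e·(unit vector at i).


S = (10, 10, 10), error at position 2, error magnitude e = 10, c = [5, 10, 11, 9, 4].

Step 1: column multipliers v_i = (∏_{j≠i}(α_i − α_j))^{−1} mod 13.
  i = 1 (α = 4): (4−1)(4−3)(4−12)(4−2) = 3·1·(−8)·2 = −48 ≡ 4, so v_1 = 4^{−1} = 10 (mod 13).
  i = 2 (α = 1): (1−4)(1−3)(1−12)(1−2) = (−3)·(−2)·(−11)·(−1) = 66 ≡ 1, so v_2 = 1^{−1} = 1 (mod 13).
  i = 3 (α = 3): (3−4)(3−1)(3−12)(3−2) = (−1)·2·(−9)·1 = 18 ≡ 5, so v_3 = 5^{−1} = 8 (mod 13).
  i = 4 (α = 12): (12−4)(12−1)(12−3)(12−2) = 8·11·9·10 = 7920 ≡ 3, so v_4 = 3^{−1} = 9 (mod 13).
  i = 5 (α = 2): (2−4)(2−1)(2−3)(2−12) = (−2)·1·(−1)·(−10) = −20 ≡ 6, so v_5 = 6^{−1} = 11 (mod 13).
  v = [10, 1, 8, 9, 11].
Step 2: syndromes of r = [5, 7, 11, 9, 4] (all sums mod 13).
  S_0 = Σ v_i r_i = 10·5 + 1·7 + 8·11 + 9·9 + 11·4 = 270 ≡ 10.
  S_1 = Σ v_i α_i r_i = 10·4·5 + 1·1·7 + 8·3·11 + 9·12·9 + 11·2·4 = 1531 ≡ 10.
  α_i^2 mod 13 = [3, 1, 9, 1, 4].
  S_2 = Σ v_i α_i^2 r_i = 10·3·5 + 1·1·7 + 8·9·11 + 9·1·9 + 11·4·4 = 1206 ≡ 10.
  S = (10, 10, 10) ≠ 0, so r is not a codeword (an error is present).
Step 3: locate the error. For a single error e at position i, S_ℓ = v_i·e·α_i^ℓ, so α_err = S_1/S_0.
  S_0^{−1} = 10^{−1} = 4 (mod 13), so α_err = 10·4 = 40 ≡ 1 = α_2. Error position i = 2.
  Consistency check: S_2/S_1 = 10·4 = 40 ≡ 1 = α_err ✓ (single-error assumption holds).
Step 4: error magnitude e = S_0/v_2 = S_0·∏_{j≠2}(α_2 − α_j) = 10·1 = 10 ≡ 10 (mod 13).
Step 5: correct position 2: c_2 = r_2 − e = 7 − 10 ≡ 10 (mod 13). Hence c = [5, 10, 11, 9, 4].
  Check: interpolating c through the α_i gives m(x) = 3 + 7·x (degree < 2) with m(α_i) = c_i for every i, so c is indeed a codeword.


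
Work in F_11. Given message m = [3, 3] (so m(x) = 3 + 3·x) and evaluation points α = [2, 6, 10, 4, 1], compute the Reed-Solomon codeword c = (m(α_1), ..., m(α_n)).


c = [9, 10, 0, 4, 6]

Message polynomial: m(x) = 3 + 3·x (mod 11).
For each evaluation point α_i, compute m(α_i) mod 11:
  α_1 = 2: Horner steps 3 → 9, so m(2) = 9.
  α_2 = 6: Horner steps 3 → 10, so m(6) = 10.
  α_3 = 10: Horner steps 3 → 0, so m(10) = 0.
  α_4 = 4: Horner steps 3 → 4, so m(4) = 4.
  α_5 = 1: Horner steps 3 → 6, so m(1) = 6.
Codeword c = [9, 10, 0, 4, 6] ∈ F_11^5.


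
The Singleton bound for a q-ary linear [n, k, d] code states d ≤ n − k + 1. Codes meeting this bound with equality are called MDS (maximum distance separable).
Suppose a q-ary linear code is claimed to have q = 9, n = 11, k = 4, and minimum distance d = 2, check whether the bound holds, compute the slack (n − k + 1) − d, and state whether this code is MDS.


Singleton RHS = n − k + 1 = 8, slack = 6, bound satisfied, not MDS.

Singleton bound: d ≤ n − k + 1.
Here n = 11, k = 4, so n − k + 1 = 8.
Given d = 2, check d ≤ 8: YES.
Slack = (n − k + 1) − d = 6.
The code is NOT MDS (slack = 6 > 0).
Description: the claimed parameters are [11, 4, 2]_9; such a code would be non-MDS.


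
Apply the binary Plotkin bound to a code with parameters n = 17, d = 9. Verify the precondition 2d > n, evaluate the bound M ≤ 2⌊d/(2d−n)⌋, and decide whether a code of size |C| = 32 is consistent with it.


Plotkin bound M ≤ 18; given |C| = 32 > bound (violated).

Check applicability: 2d = 18, n = 17.
2d − n = 1 > 0, so Plotkin applies.
Compute d/(2d−n) = 9/1 ≈ 9.0000.
⌊d/(2d−n)⌋ = 9.
Plotkin bound: M ≤ 2·9 = 18.
Given |C| = 32, check: VIOLATED.
This |C| is above the Plotkin bound, so no binary code with n = 17, d = 9 and 32 codewords exists.


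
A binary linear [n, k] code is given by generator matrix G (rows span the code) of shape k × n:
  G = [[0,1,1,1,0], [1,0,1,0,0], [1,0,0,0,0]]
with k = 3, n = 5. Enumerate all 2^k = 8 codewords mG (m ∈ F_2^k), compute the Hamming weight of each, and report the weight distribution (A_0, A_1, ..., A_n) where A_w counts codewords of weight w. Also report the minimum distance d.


Weight distribution: A_0 = 1, A_1 = 2, A_2 = 2, A_3 = 2, A_4 = 1. Minimum distance d = 1.

Enumerate all 2^3 = 8 messages m ∈ F_2^3.
For each, compute codeword c = mG in F_2^5, then tally its weight.
  m = 000 → c = 00000, weight = 0.
  m = 100 → c = 01110, weight = 3.
  m = 010 → c = 10100, weight = 2.
  m = 110 → c = 11010, weight = 3.
  m = 001 → c = 10000, weight = 1.
  m = 101 → c = 11110, weight = 4.
  m = 011 → c = 00100, weight = 1.
  m = 111 → c = 01010, weight = 2.
Tally weights:
  weight 0: 1 codewords.
  weight 1: 2 codewords.
  weight 2: 2 codewords.
  weight 3: 2 codewords.
  weight 4: 1 codewords.
Minimum distance d = smallest w > 0 with A_w > 0 = 1.
Sanity: Σ A_w = 8 = 2^3 = 8 ✓.


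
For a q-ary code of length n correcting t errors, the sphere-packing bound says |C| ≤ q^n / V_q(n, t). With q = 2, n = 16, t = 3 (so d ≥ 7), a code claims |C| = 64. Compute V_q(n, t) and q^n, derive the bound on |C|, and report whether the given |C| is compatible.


V_q(n, t) = 697, q^n = 65536, Hamming bound = 94, |C| = 64 ≤ bound (satisfied).

Step 1: Compute V_q(n, t) = Σ_{j=0}^3 C(n, j) (q−1)^j.
  j = 0: C(16,0)·(1)^0 = 1·1 = 1.
  j = 1: C(16,1)·(1)^1 = 16·1 = 16.
  j = 2: C(16,2)·(1)^2 = 120·1 = 120.
  j = 3: C(16,3)·(1)^3 = 560·1 = 560.
  V_q(n, t) = 1 + 16 + 120 + 560 = 697.
Step 2: q^n = 2^16 = 65536.
Step 3: Hamming bound ⌊q^n / V_q(n,t)⌋ = ⌊65536/697⌋ = 94.
Step 4: Compare |C| = 64 to 94: satisfied.
The claimed |C| lies below the Hamming bound.


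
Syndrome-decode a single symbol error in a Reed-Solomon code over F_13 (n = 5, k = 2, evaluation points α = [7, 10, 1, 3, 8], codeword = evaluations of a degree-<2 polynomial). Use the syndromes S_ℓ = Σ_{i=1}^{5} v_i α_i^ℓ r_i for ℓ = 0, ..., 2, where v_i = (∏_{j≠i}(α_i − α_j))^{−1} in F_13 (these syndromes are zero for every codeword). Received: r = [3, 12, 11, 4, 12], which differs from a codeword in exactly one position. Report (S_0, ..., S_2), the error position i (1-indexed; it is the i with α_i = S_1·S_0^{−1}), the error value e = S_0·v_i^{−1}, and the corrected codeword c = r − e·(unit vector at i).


S = (4, 6, 9), error at position 5, error magnitude e = 6, c = [3, 12, 11, 4, 6].

Step 1: column multipliers v_i = (∏_{j≠i}(α_i − α_j))^{−1} mod 13.
  i = 1 (α = 7): (7−10)(7−1)(7−3)(7−8) = (−3)·6·4·(−1) = 72 ≡ 7, so v_1 = 7^{−1} = 2 (mod 13).
  i = 2 (α = 10): (10−7)(10−1)(10−3)(10−8) = 3·9·7·2 = 378 ≡ 1, so v_2 = 1^{−1} = 1 (mod 13).
  i = 3 (α = 1): (1−7)(1−10)(1−3)(1−8) = (−6)·(−9)·(−2)·(−7) = 756 ≡ 2, so v_3 = 2^{−1} = 7 (mod 13).
  i = 4 (α = 3): (3−7)(3−10)(3−1)(3−8) = (−4)·(−7)·2·(−5) = −280 ≡ 6, so v_4 = 6^{−1} = 11 (mod 13).
  i = 5 (α = 8): (8−7)(8−10)(8−1)(8−3) = 1·(−2)·7·5 = −70 ≡ 8, so v_5 = 8^{−1} = 5 (mod 13).
  v = [2, 1, 7, 11, 5].
Step 2: syndromes of r = [3, 12, 11, 4, 12] (all sums mod 13).
  S_0 = Σ v_i r_i = 2·3 + 1·12 + 7·11 + 11·4 + 5·12 = 199 ≡ 4.
  S_1 = Σ v_i α_i r_i = 2·7·3 + 1·10·12 + 7·1·11 + 11·3·4 + 5·8·12 = 851 ≡ 6.
  α_i^2 mod 13 = [10, 9, 1, 9, 12].
  S_2 = Σ v_i α_i^2 r_i = 2·10·3 + 1·9·12 + 7·1·11 + 11·9·4 + 5·12·12 = 1361 ≡ 9.
  S = (4, 6, 9) ≠ 0, so r is not a codeword (an error is present).
Step 3: locate the error. For a single error e at position i, S_ℓ = v_i·e·α_i^ℓ, so α_err = S_1/S_0.
  S_0^{−1} = 4^{−1} = 10 (mod 13), so α_err = 6·10 = 60 ≡ 8 = α_5. Error position i = 5.
  Consistency check: S_2/S_1 = 9·11 = 99 ≡ 8 = α_err ✓ (single-error assumption holds).
Step 4: error magnitude e = S_0/v_5 = S_0·∏_{j≠5}(α_5 − α_j) = 4·8 = 32 ≡ 6 (mod 13).
Step 5: correct position 5: c_5 = r_5 − e = 12 − 6 ≡ 6 (mod 13). Hence c = [3, 12, 11, 4, 6].
  Check: interpolating c through the α_i gives m(x) = 8 + 3·x (degree < 2) with m(α_i) = c_i for every i, so c is indeed a codeword.


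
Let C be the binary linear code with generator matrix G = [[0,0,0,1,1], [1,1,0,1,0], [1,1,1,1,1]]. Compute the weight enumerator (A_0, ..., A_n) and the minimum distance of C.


Weight distribution: A_0 = 1, A_2 = 3, A_3 = 3, A_5 = 1. Minimum distance d = 2.

Enumerate all 2^3 = 8 messages m ∈ F_2^3.
For each, compute codeword c = mG in F_2^5, then tally its weight.
  m = 000 → c = 00000, weight = 0.
  m = 100 → c = 00011, weight = 2.
  m = 010 → c = 11010, weight = 3.
  m = 110 → c = 11001, weight = 3.
  m = 001 → c = 11111, weight = 5.
  m = 101 → c = 11100, weight = 3.
  m = 011 → c = 00101, weight = 2.
  m = 111 → c = 00110, weight = 2.
Tally weights:
  weight 0: 1 codewords.
  weight 2: 3 codewords.
  weight 3: 3 codewords.
  weight 5: 1 codewords.
Minimum distance d = smallest w > 0 with A_w > 0 = 2.
Sanity: Σ A_w = 8 = 2^3 = 8 ✓.


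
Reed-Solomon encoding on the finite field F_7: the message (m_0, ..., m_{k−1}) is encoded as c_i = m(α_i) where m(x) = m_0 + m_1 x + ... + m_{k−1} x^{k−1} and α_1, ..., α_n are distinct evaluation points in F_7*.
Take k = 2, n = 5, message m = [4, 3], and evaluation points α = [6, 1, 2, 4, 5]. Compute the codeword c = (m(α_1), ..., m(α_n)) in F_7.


c = [1, 0, 3, 2, 5]

Message polynomial: m(x) = 4 + 3·x (mod 7).
For each evaluation point α_i, compute m(α_i) mod 7:
  α_1 = 6: Horner steps 3 → 1, so m(6) = 1.
  α_2 = 1: Horner steps 3 → 0, so m(1) = 0.
  α_3 = 2: Horner steps 3 → 3, so m(2) = 3.
  α_4 = 4: Horner steps 3 → 2, so m(4) = 2.
  α_5 = 5: Horner steps 3 → 5, so m(5) = 5.
Codeword c = [1, 0, 3, 2, 5] ∈ F_7^5.


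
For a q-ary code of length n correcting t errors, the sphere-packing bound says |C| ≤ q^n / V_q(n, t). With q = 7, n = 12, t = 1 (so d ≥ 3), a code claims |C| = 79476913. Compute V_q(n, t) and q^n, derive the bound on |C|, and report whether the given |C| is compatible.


V_q(n, t) = 73, q^n = 13841287201, Hamming bound = 189606673, |C| = 79476913 ≤ bound (satisfied).

Step 1: Compute V_q(n, t) = Σ_{j=0}^1 C(n, j) (q−1)^j.
  j = 0: C(12,0)·(6)^0 = 1·1 = 1.
  j = 1: C(12,1)·(6)^1 = 12·6 = 72.
  V_q(n, t) = 1 + 72 = 73.
Step 2: q^n = 7^12 = 13841287201.
Step 3: Hamming bound ⌊q^n / V_q(n,t)⌋ = ⌊13841287201/73⌋ = 189606673.
Step 4: Compare |C| = 79476913 to 189606673: satisfied.
The claimed |C| lies below the Hamming bound.


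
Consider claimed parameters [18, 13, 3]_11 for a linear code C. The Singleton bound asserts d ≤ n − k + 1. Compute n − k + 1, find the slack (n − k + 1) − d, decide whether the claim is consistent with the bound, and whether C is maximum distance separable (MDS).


Singleton RHS = n − k + 1 = 6, slack = 3, bound satisfied, not MDS.

Singleton bound: d ≤ n − k + 1.
Here n = 18, k = 13, so n − k + 1 = 6.
Given d = 3, check d ≤ 6: YES.
Slack = (n − k + 1) − d = 3.
The code is NOT MDS (slack = 3 > 0).
Description: the claimed parameters are [18, 13, 3]_11; such a code would be non-MDS.


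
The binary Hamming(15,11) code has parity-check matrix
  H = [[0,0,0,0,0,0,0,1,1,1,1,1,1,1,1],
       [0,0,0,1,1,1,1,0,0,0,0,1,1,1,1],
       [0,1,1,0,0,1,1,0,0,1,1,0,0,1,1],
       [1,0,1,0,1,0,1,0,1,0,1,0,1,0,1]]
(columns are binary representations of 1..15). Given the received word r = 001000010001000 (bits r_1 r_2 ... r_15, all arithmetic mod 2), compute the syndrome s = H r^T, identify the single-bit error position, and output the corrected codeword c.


s = (0, 1, 1, 1)^T, error position = 7, corrected codeword c = 001000110001000

Compute s = H r^T mod 2 one row at a time:
  s_1 = 1 + 0 + 0 + 0 + 1 + 0 + 0 + 0 = 2 ≡ 0 (mod 2).
  s_2 = 0 + 0 + 0 + 0 + 1 + 0 + 0 + 0 = 1 ≡ 1 (mod 2).
  s_3 = 0 + 1 + 0 + 0 + 0 + 0 + 0 + 0 = 1 ≡ 1 (mod 2).
  s_4 = 0 + 1 + 0 + 0 + 0 + 0 + 0 + 0 = 1 ≡ 1 (mod 2).
s = (0, 1, 1, 1)^T — this equals column 7 of H (binary 0111), so error is at position 7.
Correct: flip bit 7 of r = 001000010001000 to get c = 001000110001000.


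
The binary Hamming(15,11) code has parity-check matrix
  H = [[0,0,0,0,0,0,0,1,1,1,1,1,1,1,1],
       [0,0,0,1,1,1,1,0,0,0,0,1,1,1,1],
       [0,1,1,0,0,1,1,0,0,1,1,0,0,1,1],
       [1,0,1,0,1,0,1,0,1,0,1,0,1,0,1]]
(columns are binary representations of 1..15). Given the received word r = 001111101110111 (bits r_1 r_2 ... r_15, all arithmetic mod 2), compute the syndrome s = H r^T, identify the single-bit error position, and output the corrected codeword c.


s = (0, 1, 1, 1)^T, error position = 7, corrected codeword c = 001111001110111

Compute s = H r^T mod 2 one row at a time:
  s_1 = 0 + 1 + 1 + 1 + 0 + 1 + 1 + 1 = 6 ≡ 0 (mod 2).
  s_2 = 1 + 1 + 1 + 1 + 0 + 1 + 1 + 1 = 7 ≡ 1 (mod 2).
  s_3 = 0 + 1 + 1 + 1 + 1 + 1 + 1 + 1 = 7 ≡ 1 (mod 2).
  s_4 = 0 + 1 + 1 + 1 + 1 + 1 + 1 + 1 = 7 ≡ 1 (mod 2).
s = (0, 1, 1, 1)^T — this equals column 7 of H (binary 0111), so error is at position 7.
Correct: flip bit 7 of r = 001111101110111 to get c = 001111001110111.


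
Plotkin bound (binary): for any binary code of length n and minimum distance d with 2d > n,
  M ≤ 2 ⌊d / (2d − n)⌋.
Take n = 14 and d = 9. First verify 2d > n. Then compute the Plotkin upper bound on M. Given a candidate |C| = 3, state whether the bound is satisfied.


Plotkin bound M ≤ 4; given |C| = 3 ≤ bound (satisfied).

Check applicability: 2d = 18, n = 14.
2d − n = 4 > 0, so Plotkin applies.
Compute d/(2d−n) = 9/4 ≈ 2.2500.
⌊d/(2d−n)⌋ = 2.
Plotkin bound: M ≤ 2·2 = 4.
Given |C| = 3, check: satisfied.
This |C| is below the Plotkin bound.


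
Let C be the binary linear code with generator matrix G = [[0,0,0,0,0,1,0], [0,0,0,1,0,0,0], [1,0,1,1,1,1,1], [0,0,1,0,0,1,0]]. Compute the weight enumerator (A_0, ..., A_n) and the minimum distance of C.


Weight distribution: A_0 = 1, A_1 = 3, A_2 = 3, A_3 = 2, A_4 = 3, A_5 = 3, A_6 = 1. Minimum distance d = 1.

Enumerate all 2^4 = 16 messages m ∈ F_2^4.
For each, compute codeword c = mG in F_2^7, then tally its weight.
  m = 0000 → c = 0000000, weight = 0.
  m = 1000 → c = 0000010, weight = 1.
  m = 0100 → c = 0001000, weight = 1.
  m = 1100 → c = 0001010, weight = 2.
  m = 0010 → c = 1011111, weight = 6.
  m = 1010 → c = 1011101, weight = 5.
  m = 0110 → c = 1010111, weight = 5.
  m = 1110 → c = 1010101, weight = 4.
  m = 0001 → c = 0010010, weight = 2.
  m = 1001 → c = 0010000, weight = 1.
  m = 0101 → c = 0011010, weight = 3.
  m = 1101 → c = 0011000, weight = 2.
  m = 0011 → c = 1001101, weight = 4.
  m = 1011 → c = 1001111, weight = 5.
  m = 0111 → c = 1000101, weight = 3.
  m = 1111 → c = 1000111, weight = 4.
Tally weights:
  weight 0: 1 codewords.
  weight 1: 3 codewords.
  weight 2: 3 codewords.
  weight 3: 2 codewords.
  weight 4: 3 codewords.
  weight 5: 3 codewords.
  weight 6: 1 codewords.
Minimum distance d = smallest w > 0 with A_w > 0 = 1.
Sanity: Σ A_w = 16 = 2^4 = 16 ✓.


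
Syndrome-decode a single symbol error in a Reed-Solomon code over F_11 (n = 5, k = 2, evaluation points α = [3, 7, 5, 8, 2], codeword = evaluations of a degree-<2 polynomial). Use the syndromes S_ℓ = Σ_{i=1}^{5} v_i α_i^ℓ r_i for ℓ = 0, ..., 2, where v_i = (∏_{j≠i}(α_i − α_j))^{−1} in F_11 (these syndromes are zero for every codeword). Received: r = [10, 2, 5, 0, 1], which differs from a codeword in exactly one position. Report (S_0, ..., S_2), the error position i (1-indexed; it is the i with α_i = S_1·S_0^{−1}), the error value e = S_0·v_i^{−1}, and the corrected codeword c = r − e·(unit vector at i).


S = (7, 2, 10), error at position 3, error magnitude e = 10, c = [10, 2, 6, 0, 1].

Step 1: column multipliers v_i = (∏_{j≠i}(α_i − α_j))^{−1} mod 11.
  i = 1 (α = 3): (3−7)(3−5)(3−8)(3−2) = (−4)·(−2)·(−5)·1 = −40 ≡ 4, so v_1 = 4^{−1} = 3 (mod 11).
  i = 2 (α = 7): (7−3)(7−5)(7−8)(7−2) = 4·2·(−1)·5 = −40 ≡ 4, so v_2 = 4^{−1} = 3 (mod 11).
  i = 3 (α = 5): (5−3)(5−7)(5−8)(5−2) = 2·(−2)·(−3)·3 = 36 ≡ 3, so v_3 = 3^{−1} = 4 (mod 11).
  i = 4 (α = 8): (8−3)(8−7)(8−5)(8−2) = 5·1·3·6 = 90 ≡ 2, so v_4 = 2^{−1} = 6 (mod 11).
  i = 5 (α = 2): (2−3)(2−7)(2−5)(2−8) = (−1)·(−5)·(−3)·(−6) = 90 ≡ 2, so v_5 = 2^{−1} = 6 (mod 11).
  v = [3, 3, 4, 6, 6].
Step 2: syndromes of r = [10, 2, 5, 0, 1] (all sums mod 11).
  S_0 = Σ v_i r_i = 3·10 + 3·2 + 4·5 + 6·0 + 6·1 = 62 ≡ 7.
  S_1 = Σ v_i α_i r_i = 3·3·10 + 3·7·2 + 4·5·5 + 6·8·0 + 6·2·1 = 244 ≡ 2.
  α_i^2 mod 11 = [9, 5, 3, 9, 4].
  S_2 = Σ v_i α_i^2 r_i = 3·9·10 + 3·5·2 + 4·3·5 + 6·9·0 + 6·4·1 = 384 ≡ 10.
  S = (7, 2, 10) ≠ 0, so r is not a codeword (an error is present).
Step 3: locate the error. For a single error e at position i, S_ℓ = v_i·e·α_i^ℓ, so α_err = S_1/S_0.
  S_0^{−1} = 7^{−1} = 8 (mod 11), so α_err = 2·8 = 16 ≡ 5 = α_3. Error position i = 3.
  Consistency check: S_2/S_1 = 10·6 = 60 ≡ 5 = α_err ✓ (single-error assumption holds).
Step 4: error magnitude e = S_0/v_3 = S_0·∏_{j≠3}(α_3 − α_j) = 7·3 = 21 ≡ 10 (mod 11).
Step 5: correct position 3: c_3 = r_3 − e = 5 − 10 ≡ 6 (mod 11). Hence c = [10, 2, 6, 0, 1].
  Check: interpolating c through the α_i gives m(x) = 5 + 9·x (degree < 2) with m(α_i) = c_i for every i, so c is indeed a codeword.


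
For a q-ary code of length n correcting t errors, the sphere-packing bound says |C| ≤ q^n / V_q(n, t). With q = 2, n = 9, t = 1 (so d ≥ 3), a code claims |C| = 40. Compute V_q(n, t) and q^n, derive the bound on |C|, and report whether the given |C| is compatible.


V_q(n, t) = 10, q^n = 512, Hamming bound = 51, |C| = 40 ≤ bound (satisfied).

Step 1: Compute V_q(n, t) = Σ_{j=0}^1 C(n, j) (q−1)^j.
  j = 0: C(9,0)·(1)^0 = 1·1 = 1.
  j = 1: C(9,1)·(1)^1 = 9·1 = 9.
  V_q(n, t) = 1 + 9 = 10.
Step 2: q^n = 2^9 = 512.
Step 3: Hamming bound ⌊q^n / V_q(n,t)⌋ = ⌊512/10⌋ = 51.
Step 4: Compare |C| = 40 to 51: satisfied.
The claimed |C| lies below the Hamming bound.


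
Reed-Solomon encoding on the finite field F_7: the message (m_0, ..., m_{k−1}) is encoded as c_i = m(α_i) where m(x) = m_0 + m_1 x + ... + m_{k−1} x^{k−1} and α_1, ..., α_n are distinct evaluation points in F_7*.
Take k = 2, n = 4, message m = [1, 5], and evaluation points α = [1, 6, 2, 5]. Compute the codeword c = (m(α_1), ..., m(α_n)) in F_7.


c = [6, 3, 4, 5]

Message polynomial: m(x) = 1 + 5·x (mod 7).
For each evaluation point α_i, compute m(α_i) mod 7:
  α_1 = 1: Horner steps 5 → 6, so m(1) = 6.
  α_2 = 6: Horner steps 5 → 3, so m(6) = 3.
  α_3 = 2: Horner steps 5 → 4, so m(2) = 4.
  α_4 = 5: Horner steps 5 → 5, so m(5) = 5.
Codeword c = [6, 3, 4, 5] ∈ F_7^4.


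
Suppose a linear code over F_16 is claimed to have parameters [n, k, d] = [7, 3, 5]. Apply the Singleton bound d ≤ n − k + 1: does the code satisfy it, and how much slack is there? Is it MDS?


Singleton RHS = n − k + 1 = 5, slack = 0, bound satisfied, MDS.

Singleton bound: d ≤ n − k + 1.
Here n = 7, k = 3, so n − k + 1 = 5.
Given d = 5, check d ≤ 5: YES.
Slack = (n − k + 1) − d = 0.
The code is MDS (slack = 0).
Description: the claimed parameters are [7, 3, 5]_16; such a code would be MDS (meets Singleton bound).


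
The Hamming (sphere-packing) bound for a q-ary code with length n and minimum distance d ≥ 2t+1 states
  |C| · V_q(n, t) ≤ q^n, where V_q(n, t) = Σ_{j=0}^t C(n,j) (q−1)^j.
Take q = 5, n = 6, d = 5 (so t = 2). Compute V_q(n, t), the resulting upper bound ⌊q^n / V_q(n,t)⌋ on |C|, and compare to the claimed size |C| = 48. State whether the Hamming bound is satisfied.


V_q(n, t) = 265, q^n = 15625, Hamming bound = 58, |C| = 48 ≤ bound (satisfied).

Step 1: Compute V_q(n, t) = Σ_{j=0}^2 C(n, j) (q−1)^j.
  j = 0: C(6,0)·(4)^0 = 1·1 = 1.
  j = 1: C(6,1)·(4)^1 = 6·4 = 24.
  j = 2: C(6,2)·(4)^2 = 15·16 = 240.
  V_q(n, t) = 1 + 24 + 240 = 265.
Step 2: q^n = 5^6 = 15625.
Step 3: Hamming bound ⌊q^n / V_q(n,t)⌋ = ⌊15625/265⌋ = 58.
Step 4: Compare |C| = 48 to 58: satisfied.
The claimed |C| lies below the Hamming bound.


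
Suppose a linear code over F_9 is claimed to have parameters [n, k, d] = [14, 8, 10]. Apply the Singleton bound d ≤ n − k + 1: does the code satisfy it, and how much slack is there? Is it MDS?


Singleton RHS = n − k + 1 = 7, slack = -3, bound violated (no such code; not MDS).

Singleton bound: d ≤ n − k + 1.
Here n = 14, k = 8, so n − k + 1 = 7.
Given d = 10, check d ≤ 7: NO.
Slack = (n − k + 1) − d = -3.
The slack is negative: d = 10 exceeds n − k + 1 = 7 by 3, so the Singleton bound is violated and no linear [14, 8, 10]_9 code can exist. In particular it is not MDS (MDS requires d = n − k + 1 exactly).
Description: the claimed parameters are [14, 8, 10]_9; such a code would be impossible (violates the Singleton bound).


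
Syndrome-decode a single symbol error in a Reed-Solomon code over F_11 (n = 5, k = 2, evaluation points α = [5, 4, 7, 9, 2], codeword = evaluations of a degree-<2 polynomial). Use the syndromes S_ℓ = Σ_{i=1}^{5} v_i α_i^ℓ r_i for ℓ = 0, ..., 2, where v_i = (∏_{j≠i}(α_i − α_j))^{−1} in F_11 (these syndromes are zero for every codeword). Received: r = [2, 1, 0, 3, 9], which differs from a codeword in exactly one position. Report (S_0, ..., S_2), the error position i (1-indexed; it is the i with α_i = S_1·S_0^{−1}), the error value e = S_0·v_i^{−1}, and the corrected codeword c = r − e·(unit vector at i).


S = (8, 7, 2), error at position 1, error magnitude e = 5, c = [8, 1, 0, 3, 9].

Step 1: column multipliers v_i = (∏_{j≠i}(α_i − α_j))^{−1} mod 11.
  i = 1 (α = 5): (5−4)(5−7)(5−9)(5−2) = 1·(−2)·(−4)·3 = 24 ≡ 2, so v_1 = 2^{−1} = 6 (mod 11).
  i = 2 (α = 4): (4−5)(4−7)(4−9)(4−2) = (−1)·(−3)·(−5)·2 = −30 ≡ 3, so v_2 = 3^{−1} = 4 (mod 11).
  i = 3 (α = 7): (7−5)(7−4)(7−9)(7−2) = 2·3·(−2)·5 = −60 ≡ 6, so v_3 = 6^{−1} = 2 (mod 11).
  i = 4 (α = 9): (9−5)(9−4)(9−7)(9−2) = 4·5·2·7 = 280 ≡ 5, so v_4 = 5^{−1} = 9 (mod 11).
  i = 5 (α = 2): (2−5)(2−4)(2−7)(2−9) = (−3)·(−2)·(−5)·(−7) = 210 ≡ 1, so v_5 = 1^{−1} = 1 (mod 11).
  v = [6, 4, 2, 9, 1].
Step 2: syndromes of r = [2, 1, 0, 3, 9] (all sums mod 11).
  S_0 = Σ v_i r_i = 6·2 + 4·1 + 2·0 + 9·3 + 1·9 = 52 ≡ 8.
  S_1 = Σ v_i α_i r_i = 6·5·2 + 4·4·1 + 2·7·0 + 9·9·3 + 1·2·9 = 337 ≡ 7.
  α_i^2 mod 11 = [3, 5, 5, 4, 4].
  S_2 = Σ v_i α_i^2 r_i = 6·3·2 + 4·5·1 + 2·5·0 + 9·4·3 + 1·4·9 = 200 ≡ 2.
  S = (8, 7, 2) ≠ 0, so r is not a codeword (an error is present).
Step 3: locate the error. For a single error e at position i, S_ℓ = v_i·e·α_i^ℓ, so α_err = S_1/S_0.
  S_0^{−1} = 8^{−1} = 7 (mod 11), so α_err = 7·7 = 49 ≡ 5 = α_1. Error position i = 1.
  Consistency check: S_2/S_1 = 2·8 = 16 ≡ 5 = α_err ✓ (single-error assumption holds).
Step 4: error magnitude e = S_0/v_1 = S_0·∏_{j≠1}(α_1 − α_j) = 8·2 = 16 ≡ 5 (mod 11).
Step 5: correct position 1: c_1 = r_1 − e = 2 − 5 ≡ 8 (mod 11). Hence c = [8, 1, 0, 3, 9].
  Check: interpolating c through the α_i gives m(x) = 6 + 7·x (degree < 2) with m(α_i) = c_i for every i, so c is indeed a codeword.


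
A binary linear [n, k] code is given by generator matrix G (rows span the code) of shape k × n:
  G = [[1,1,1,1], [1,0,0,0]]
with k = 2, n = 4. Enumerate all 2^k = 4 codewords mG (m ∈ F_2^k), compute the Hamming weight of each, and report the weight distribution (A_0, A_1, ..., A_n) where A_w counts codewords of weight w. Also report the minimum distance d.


Weight distribution: A_0 = 1, A_1 = 1, A_3 = 1, A_4 = 1. Minimum distance d = 1.

Enumerate all 2^2 = 4 messages m ∈ F_2^2.
For each, compute codeword c = mG in F_2^4, then tally its weight.
  m = 00 → c = 0000, weight = 0.
  m = 10 → c = 1111, weight = 4.
  m = 01 → c = 1000, weight = 1.
  m = 11 → c = 0111, weight = 3.
Tally weights:
  weight 0: 1 codewords.
  weight 1: 1 codewords.
  weight 3: 1 codewords.
  weight 4: 1 codewords.
Minimum distance d = smallest w > 0 with A_w > 0 = 1.
Sanity: Σ A_w = 4 = 2^2 = 4 ✓.


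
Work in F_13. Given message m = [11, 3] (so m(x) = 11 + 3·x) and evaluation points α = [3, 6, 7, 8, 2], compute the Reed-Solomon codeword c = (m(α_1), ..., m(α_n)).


c = [7, 3, 6, 9, 4]

Message polynomial: m(x) = 11 + 3·x (mod 13).
For each evaluation point α_i, compute m(α_i) mod 13:
  α_1 = 3: Horner steps 3 → 7, so m(3) = 7.
  α_2 = 6: Horner steps 3 → 3, so m(6) = 3.
  α_3 = 7: Horner steps 3 → 6, so m(7) = 6.
  α_4 = 8: Horner steps 3 → 9, so m(8) = 9.
  α_5 = 2: Horner steps 3 → 4, so m(2) = 4.
Codeword c = [7, 3, 6, 9, 4] ∈ F_13^5.


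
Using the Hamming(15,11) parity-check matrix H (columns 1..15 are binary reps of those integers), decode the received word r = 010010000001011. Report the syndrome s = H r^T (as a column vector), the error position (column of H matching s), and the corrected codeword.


s = (1, 0, 1, 0)^T, error position = 10, corrected codeword c = 010010000101011

Compute s = H r^T mod 2 one row at a time:
  s_1 = 0 + 0 + 0 + 0 + 1 + 0 + 1 + 1 = 3 ≡ 1 (mod 2).
  s_2 = 0 + 1 + 0 + 0 + 1 + 0 + 1 + 1 = 4 ≡ 0 (mod 2).
  s_3 = 1 + 0 + 0 + 0 + 0 + 0 + 1 + 1 = 3 ≡ 1 (mod 2).
  s_4 = 0 + 0 + 1 + 0 + 0 + 0 + 0 + 1 = 2 ≡ 0 (mod 2).
s = (1, 0, 1, 0)^T — this equals column 10 of H (binary 1010), so error is at position 10.
Correct: flip bit 10 of r = 010010000001011 to get c = 010010000101011.
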